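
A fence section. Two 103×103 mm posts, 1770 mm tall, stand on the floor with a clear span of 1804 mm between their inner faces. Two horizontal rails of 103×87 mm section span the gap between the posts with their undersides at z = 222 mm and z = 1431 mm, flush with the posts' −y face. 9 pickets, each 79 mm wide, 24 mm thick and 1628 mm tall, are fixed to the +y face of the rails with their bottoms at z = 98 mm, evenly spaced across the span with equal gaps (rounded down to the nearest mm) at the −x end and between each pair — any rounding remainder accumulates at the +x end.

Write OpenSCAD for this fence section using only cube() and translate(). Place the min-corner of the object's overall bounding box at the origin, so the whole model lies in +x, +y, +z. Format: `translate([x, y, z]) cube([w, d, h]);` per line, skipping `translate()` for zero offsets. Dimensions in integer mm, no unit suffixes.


cube([103, 103, 1770]);
translate([1907, 0, 0]) cube([103, 103, 1770]);
translate([103, 0, 222]) cube([1804, 103, 87]);
translate([103, 0, 1431]) cube([1804, 103, 87]);
translate([212, 103, 98]) cube([79, 24, 1628]);
translate([400, 103, 98]) cube([79, 24, 1628]);
translate([588, 103, 98]) cube([79, 24, 1628]);
translate([776, 103, 98]) cube([79, 24, 1628]);
translate([964, 103, 98]) cube([79, 24, 1628]);
translate([1152, 103, 98]) cube([79, 24, 1628]);
translate([1340, 103, 98]) cube([79, 24, 1628]);
translate([1528, 103, 98]) cube([79, 24, 1628]);
translate([1716, 103, 98]) cube([79, 24, 1628]);


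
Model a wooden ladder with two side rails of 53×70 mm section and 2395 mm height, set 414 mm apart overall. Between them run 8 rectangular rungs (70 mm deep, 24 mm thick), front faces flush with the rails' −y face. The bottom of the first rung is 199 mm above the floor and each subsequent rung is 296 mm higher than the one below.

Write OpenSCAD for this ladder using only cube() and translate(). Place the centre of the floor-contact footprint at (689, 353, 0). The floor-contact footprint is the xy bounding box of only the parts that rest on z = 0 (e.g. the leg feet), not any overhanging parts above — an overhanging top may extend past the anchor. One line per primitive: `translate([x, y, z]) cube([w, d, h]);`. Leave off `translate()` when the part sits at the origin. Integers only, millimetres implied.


translate([482, 318, 0]) cube([53, 70, 2395]);
translate([843, 318, 0]) cube([53, 70, 2395]);
translate([535, 318, 199]) cube([308, 70, 24]);
translate([535, 318, 495]) cube([308, 70, 24]);
translate([535, 318, 791]) cube([308, 70, 24]);
translate([535, 318, 1087]) cube([308, 70, 24]);
translate([535, 318, 1383]) cube([308, 70, 24]);
translate([535, 318, 1679]) cube([308, 70, 24]);
translate([535, 318, 1975]) cube([308, 70, 24]);
translate([535, 318, 2271]) cube([308, 70, 24]);


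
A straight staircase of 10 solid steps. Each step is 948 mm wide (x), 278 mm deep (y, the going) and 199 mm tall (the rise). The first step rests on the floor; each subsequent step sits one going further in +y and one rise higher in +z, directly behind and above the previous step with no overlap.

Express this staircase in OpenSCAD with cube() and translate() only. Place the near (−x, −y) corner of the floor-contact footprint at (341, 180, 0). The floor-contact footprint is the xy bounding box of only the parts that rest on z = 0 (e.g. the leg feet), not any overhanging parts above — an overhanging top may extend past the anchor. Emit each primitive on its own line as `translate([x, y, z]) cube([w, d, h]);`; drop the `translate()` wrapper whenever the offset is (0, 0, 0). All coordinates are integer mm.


translate([341, 180, 0]) cube([948, 278, 199]);
translate([341, 458, 199]) cube([948, 278, 199]);
translate([341, 736, 398]) cube([948, 278, 199]);
translate([341, 1014, 597]) cube([948, 278, 199]);
translate([341, 1292, 796]) cube([948, 278, 199]);
translate([341, 1570, 995]) cube([948, 278, 199]);
translate([341, 1848, 1194]) cube([948, 278, 199]);
translate([341, 2126, 1393]) cube([948, 278, 199]);
translate([341, 2404, 1592]) cube([948, 278, 199]);
translate([341, 2682, 1791]) cube([948, 278, 199]);


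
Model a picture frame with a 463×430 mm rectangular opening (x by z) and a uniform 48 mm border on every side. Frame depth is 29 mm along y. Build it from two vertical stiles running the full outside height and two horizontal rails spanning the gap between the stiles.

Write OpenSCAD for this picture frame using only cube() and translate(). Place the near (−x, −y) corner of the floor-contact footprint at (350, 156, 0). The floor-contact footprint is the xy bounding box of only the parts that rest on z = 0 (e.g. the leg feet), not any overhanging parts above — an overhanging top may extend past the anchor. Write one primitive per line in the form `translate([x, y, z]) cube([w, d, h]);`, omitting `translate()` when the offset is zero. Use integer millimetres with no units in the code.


translate([350, 156, 0]) cube([48, 29, 526]);
translate([861, 156, 0]) cube([48, 29, 526]);
translate([398, 156, 0]) cube([463, 29, 48]);
translate([398, 156, 478]) cube([463, 29, 48]);


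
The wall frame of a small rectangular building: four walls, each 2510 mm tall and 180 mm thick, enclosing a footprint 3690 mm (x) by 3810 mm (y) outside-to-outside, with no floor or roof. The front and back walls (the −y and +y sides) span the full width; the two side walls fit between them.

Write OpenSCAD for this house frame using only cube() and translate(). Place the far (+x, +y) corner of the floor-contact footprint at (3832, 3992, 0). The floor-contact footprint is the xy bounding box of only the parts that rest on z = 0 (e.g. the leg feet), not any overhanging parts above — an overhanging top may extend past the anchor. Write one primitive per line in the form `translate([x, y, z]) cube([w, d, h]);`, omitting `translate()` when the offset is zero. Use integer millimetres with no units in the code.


translate([142, 182, 0]) cube([3690, 180, 2510]);
translate([142, 3812, 0]) cube([3690, 180, 2510]);
translate([142, 362, 0]) cube([180, 3450, 2510]);
translate([3652, 362, 0]) cube([180, 3450, 2510]);


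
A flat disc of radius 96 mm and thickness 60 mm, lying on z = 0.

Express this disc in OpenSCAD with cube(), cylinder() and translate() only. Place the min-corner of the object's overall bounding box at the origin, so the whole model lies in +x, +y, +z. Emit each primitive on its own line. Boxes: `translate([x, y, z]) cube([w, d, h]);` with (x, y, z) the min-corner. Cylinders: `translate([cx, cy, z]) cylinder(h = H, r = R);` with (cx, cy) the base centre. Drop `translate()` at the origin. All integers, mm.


translate([96, 96, 0]) cylinder(h = 60, r = 96);


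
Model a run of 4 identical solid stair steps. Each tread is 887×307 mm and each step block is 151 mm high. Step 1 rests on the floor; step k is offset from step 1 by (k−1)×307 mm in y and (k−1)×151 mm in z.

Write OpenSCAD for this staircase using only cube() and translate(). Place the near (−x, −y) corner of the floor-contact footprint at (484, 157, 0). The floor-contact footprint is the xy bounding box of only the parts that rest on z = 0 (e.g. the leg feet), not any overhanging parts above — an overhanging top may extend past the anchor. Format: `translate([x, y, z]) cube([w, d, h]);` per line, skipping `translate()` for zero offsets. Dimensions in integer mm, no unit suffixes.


translate([484, 157, 0]) cube([887, 307, 151]);
translate([484, 464, 151]) cube([887, 307, 151]);
translate([484, 771, 302]) cube([887, 307, 151]);
translate([484, 1078, 453]) cube([887, 307, 151]);


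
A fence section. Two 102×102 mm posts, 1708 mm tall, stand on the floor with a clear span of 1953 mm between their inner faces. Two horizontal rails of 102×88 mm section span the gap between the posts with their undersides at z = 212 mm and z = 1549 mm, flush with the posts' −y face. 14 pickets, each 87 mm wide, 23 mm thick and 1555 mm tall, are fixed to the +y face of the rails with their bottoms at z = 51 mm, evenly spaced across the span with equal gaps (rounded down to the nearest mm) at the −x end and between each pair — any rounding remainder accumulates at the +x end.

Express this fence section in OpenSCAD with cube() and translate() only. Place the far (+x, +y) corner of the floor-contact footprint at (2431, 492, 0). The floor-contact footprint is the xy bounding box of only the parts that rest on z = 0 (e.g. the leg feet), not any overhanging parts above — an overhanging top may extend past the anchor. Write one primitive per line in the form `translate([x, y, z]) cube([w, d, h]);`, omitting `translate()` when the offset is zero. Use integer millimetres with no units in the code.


translate([274, 390, 0]) cube([102, 102, 1708]);
translate([2329, 390, 0]) cube([102, 102, 1708]);
translate([376, 390, 212]) cube([1953, 102, 88]);
translate([376, 390, 1549]) cube([1953, 102, 88]);
translate([425, 492, 51]) cube([87, 23, 1555]);
translate([561, 492, 51]) cube([87, 23, 1555]);
translate([697, 492, 51]) cube([87, 23, 1555]);
translate([833, 492, 51]) cube([87, 23, 1555]);
translate([969, 492, 51]) cube([87, 23, 1555]);
translate([1105, 492, 51]) cube([87, 23, 1555]);
translate([1241, 492, 51]) cube([87, 23, 1555]);
translate([1377, 492, 51]) cube([87, 23, 1555]);
translate([1513, 492, 51]) cube([87, 23, 1555]);
translate([1649, 492, 51]) cube([87, 23, 1555]);
translate([1785, 492, 51]) cube([87, 23, 1555]);
translate([1921, 492, 51]) cube([87, 23, 1555]);
translate([2057, 492, 51]) cube([87, 23, 1555]);
translate([2193, 492, 51]) cube([87, 23, 1555]);


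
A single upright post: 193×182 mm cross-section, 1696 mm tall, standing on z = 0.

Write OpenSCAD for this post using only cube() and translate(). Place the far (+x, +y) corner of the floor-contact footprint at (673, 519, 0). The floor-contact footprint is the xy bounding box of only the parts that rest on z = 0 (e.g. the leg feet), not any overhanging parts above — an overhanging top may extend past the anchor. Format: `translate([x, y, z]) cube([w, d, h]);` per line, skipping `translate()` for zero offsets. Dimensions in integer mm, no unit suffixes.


translate([480, 337, 0]) cube([193, 182, 1696]);


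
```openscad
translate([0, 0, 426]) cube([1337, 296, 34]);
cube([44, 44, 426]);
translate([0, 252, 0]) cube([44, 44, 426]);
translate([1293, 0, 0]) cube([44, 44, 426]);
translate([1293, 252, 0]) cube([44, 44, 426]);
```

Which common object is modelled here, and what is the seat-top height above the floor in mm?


A bench. The seat-top height is 460 mm.

A long slab on four corner posts — a bench. The slab sits at z = 426 with thickness 34, so the top is 426 + 34 = 460 mm.


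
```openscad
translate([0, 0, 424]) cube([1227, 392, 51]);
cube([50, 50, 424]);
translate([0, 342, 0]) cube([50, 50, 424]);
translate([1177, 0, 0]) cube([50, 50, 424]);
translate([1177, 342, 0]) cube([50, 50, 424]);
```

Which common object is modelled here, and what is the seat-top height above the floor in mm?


A bench. The seat-top height is 475 mm.

A long slab on four corner posts — a bench. The slab sits at z = 424 with thickness 51, so the top is 424 + 51 = 475 mm.


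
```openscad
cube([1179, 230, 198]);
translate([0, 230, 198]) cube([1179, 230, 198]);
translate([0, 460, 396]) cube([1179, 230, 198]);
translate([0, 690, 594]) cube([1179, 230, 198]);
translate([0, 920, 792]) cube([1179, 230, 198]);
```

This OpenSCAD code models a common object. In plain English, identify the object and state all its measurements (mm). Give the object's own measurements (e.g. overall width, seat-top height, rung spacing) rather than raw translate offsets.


A straight staircase of 5 solid steps. Each step is 1179 mm wide (x), 230 mm deep (y, the going) and 198 mm tall (the rise). The first step rests on the floor; each subsequent step sits one going further in +y and one rise higher in +z, directly behind and above the previous step with no overlap.


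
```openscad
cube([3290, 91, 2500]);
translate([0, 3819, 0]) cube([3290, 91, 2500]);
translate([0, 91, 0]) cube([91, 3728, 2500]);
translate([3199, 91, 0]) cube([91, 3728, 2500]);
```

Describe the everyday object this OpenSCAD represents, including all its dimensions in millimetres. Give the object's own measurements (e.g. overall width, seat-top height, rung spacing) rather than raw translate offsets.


The wall frame of a small rectangular building: four walls, each 2500 mm tall and 91 mm thick, enclosing a footprint 3290 mm (x) by 3910 mm (y) outside-to-outside, with no floor or roof. The front and back walls (the −y and +y sides) span the full width; the two side walls fit between them.


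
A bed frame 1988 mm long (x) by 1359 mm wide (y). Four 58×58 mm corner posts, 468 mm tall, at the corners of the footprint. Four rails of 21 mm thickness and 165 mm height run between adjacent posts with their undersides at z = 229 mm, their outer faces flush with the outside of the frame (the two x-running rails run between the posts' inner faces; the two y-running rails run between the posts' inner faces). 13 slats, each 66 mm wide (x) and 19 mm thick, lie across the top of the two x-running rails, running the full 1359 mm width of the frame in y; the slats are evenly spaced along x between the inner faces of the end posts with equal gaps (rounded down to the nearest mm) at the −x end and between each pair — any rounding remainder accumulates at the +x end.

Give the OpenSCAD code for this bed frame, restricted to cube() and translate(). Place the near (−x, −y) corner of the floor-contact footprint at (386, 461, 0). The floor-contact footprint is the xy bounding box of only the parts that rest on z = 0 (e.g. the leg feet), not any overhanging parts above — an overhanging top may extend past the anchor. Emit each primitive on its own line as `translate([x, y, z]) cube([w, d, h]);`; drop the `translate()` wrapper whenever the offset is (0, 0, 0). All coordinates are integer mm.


translate([386, 461, 0]) cube([58, 58, 468]);
translate([386, 1762, 0]) cube([58, 58, 468]);
translate([2316, 461, 0]) cube([58, 58, 468]);
translate([2316, 1762, 0]) cube([58, 58, 468]);
translate([444, 461, 229]) cube([1872, 21, 165]);
translate([444, 1799, 229]) cube([1872, 21, 165]);
translate([386, 519, 229]) cube([21, 1243, 165]);
translate([2353, 519, 229]) cube([21, 1243, 165]);
translate([516, 461, 394]) cube([66, 1359, 19]);
translate([654, 461, 394]) cube([66, 1359, 19]);
translate([792, 461, 394]) cube([66, 1359, 19]);
translate([930, 461, 394]) cube([66, 1359, 19]);
translate([1068, 461, 394]) cube([66, 1359, 19]);
translate([1206, 461, 394]) cube([66, 1359, 19]);
translate([1344, 461, 394]) cube([66, 1359, 19]);
translate([1482, 461, 394]) cube([66, 1359, 19]);
translate([1620, 461, 394]) cube([66, 1359, 19]);
translate([1758, 461, 394]) cube([66, 1359, 19]);
translate([1896, 461, 394]) cube([66, 1359, 19]);
translate([2034, 461, 394]) cube([66, 1359, 19]);
translate([2172, 461, 394]) cube([66, 1359, 19]);


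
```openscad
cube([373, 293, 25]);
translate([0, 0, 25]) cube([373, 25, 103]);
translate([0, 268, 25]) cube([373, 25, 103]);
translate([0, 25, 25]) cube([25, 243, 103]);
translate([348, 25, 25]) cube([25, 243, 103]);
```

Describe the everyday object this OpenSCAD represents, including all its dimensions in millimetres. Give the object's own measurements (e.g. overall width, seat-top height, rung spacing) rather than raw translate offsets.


An open-topped rectangular box: outside dimensions 373×293×128 mm, with a uniform wall and base thickness of 25 mm. The base is a full 373×293 slab on the floor; four walls sit on top of the base. The front and back walls (the −y and +y sides) span the full width; the two side walls fit between them.


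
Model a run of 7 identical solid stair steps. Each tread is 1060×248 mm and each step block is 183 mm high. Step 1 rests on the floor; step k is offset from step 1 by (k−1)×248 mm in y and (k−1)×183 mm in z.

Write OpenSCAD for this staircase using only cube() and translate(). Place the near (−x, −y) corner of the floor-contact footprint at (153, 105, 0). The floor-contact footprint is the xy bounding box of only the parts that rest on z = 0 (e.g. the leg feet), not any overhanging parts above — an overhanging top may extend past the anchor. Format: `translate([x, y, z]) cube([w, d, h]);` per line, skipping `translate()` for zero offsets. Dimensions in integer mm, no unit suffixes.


translate([153, 105, 0]) cube([1060, 248, 183]);
translate([153, 353, 183]) cube([1060, 248, 183]);
translate([153, 601, 366]) cube([1060, 248, 183]);
translate([153, 849, 549]) cube([1060, 248, 183]);
translate([153, 1097, 732]) cube([1060, 248, 183]);
translate([153, 1345, 915]) cube([1060, 248, 183]);
translate([153, 1593, 1098]) cube([1060, 248, 183]);


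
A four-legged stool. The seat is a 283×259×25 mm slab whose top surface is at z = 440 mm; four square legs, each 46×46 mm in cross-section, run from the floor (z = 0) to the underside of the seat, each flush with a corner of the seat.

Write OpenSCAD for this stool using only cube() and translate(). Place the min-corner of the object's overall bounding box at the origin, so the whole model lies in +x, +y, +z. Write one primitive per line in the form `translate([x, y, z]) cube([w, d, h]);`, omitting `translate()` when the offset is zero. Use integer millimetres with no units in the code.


translate([0, 0, 415]) cube([283, 259, 25]);
cube([46, 46, 415]);
translate([237, 0, 0]) cube([46, 46, 415]);
translate([0, 213, 0]) cube([46, 46, 415]);
translate([237, 213, 0]) cube([46, 46, 415]);


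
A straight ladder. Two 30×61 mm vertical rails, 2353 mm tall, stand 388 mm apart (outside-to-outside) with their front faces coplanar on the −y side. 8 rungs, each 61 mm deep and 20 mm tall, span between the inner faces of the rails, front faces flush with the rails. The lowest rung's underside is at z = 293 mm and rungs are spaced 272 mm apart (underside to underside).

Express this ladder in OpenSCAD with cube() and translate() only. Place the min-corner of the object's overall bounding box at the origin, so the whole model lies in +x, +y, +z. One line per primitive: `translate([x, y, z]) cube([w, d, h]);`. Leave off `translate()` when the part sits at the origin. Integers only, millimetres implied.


// rung span = 388 - 2*30 = 328
// rung[k] z = 293 + k*272
cube([30, 61, 2353]);
translate([358, 0, 0]) cube([30, 61, 2353]);
translate([30, 0, 293]) cube([328, 61, 20]);
translate([30, 0, 565]) cube([328, 61, 20]);
translate([30, 0, 837]) cube([328, 61, 20]);
translate([30, 0, 1109]) cube([328, 61, 20]);
translate([30, 0, 1381]) cube([328, 61, 20]);
translate([30, 0, 1653]) cube([328, 61, 20]);
translate([30, 0, 1925]) cube([328, 61, 20]);
translate([30, 0, 2197]) cube([328, 61, 20]);


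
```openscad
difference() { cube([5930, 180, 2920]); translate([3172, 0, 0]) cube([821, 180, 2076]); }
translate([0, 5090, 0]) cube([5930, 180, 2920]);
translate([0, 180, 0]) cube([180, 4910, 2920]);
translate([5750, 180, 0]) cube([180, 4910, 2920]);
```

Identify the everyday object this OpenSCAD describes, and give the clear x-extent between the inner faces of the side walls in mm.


A single room. The interior width is 5570 mm.

Four walls enclosing a rectangle with a door in the front wall — a room. Outside width 5930 minus two 180 mm walls gives 5570 mm.


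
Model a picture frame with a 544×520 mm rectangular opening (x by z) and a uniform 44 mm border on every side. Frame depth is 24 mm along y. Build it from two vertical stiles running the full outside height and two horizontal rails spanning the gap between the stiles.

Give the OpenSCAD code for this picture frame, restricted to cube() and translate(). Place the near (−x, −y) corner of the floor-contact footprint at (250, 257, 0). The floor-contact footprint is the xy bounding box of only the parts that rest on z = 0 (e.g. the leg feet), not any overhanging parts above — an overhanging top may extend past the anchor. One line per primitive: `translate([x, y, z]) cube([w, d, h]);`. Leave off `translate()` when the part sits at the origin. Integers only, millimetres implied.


translate([250, 257, 0]) cube([44, 24, 608]);
translate([838, 257, 0]) cube([44, 24, 608]);
translate([294, 257, 0]) cube([544, 24, 44]);
translate([294, 257, 564]) cube([544, 24, 44]);


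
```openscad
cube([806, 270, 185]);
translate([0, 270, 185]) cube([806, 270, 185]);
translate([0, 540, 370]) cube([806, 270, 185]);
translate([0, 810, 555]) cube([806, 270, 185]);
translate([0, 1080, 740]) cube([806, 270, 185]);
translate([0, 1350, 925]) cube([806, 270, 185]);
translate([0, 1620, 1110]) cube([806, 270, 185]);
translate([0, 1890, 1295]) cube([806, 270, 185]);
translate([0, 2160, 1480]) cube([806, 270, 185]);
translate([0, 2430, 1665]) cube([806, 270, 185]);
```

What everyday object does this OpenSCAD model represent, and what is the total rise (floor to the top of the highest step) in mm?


A staircase. The total rise is 1850 mm.

10 identical blocks, each offset up and back from the previous — a staircase. Each step is 185 mm tall and there are 10 of them, so the total rise is 10 × 185 = 1850 mm.


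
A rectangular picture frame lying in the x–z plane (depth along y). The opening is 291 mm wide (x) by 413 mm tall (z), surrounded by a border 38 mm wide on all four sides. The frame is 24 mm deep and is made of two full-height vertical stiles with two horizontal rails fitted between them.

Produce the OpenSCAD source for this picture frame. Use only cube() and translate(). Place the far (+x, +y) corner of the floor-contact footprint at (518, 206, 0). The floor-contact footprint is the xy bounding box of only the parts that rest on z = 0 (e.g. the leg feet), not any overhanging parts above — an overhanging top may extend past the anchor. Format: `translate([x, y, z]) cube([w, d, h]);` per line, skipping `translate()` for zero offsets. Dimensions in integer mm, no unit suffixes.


translate([151, 182, 0]) cube([38, 24, 489]);
translate([480, 182, 0]) cube([38, 24, 489]);
translate([189, 182, 0]) cube([291, 24, 38]);
translate([189, 182, 451]) cube([291, 24, 38]);


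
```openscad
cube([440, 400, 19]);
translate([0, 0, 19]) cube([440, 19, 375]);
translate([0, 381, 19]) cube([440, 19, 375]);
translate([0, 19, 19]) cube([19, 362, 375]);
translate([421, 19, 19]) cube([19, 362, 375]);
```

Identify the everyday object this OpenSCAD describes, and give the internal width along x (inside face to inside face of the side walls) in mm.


An open box. The internal width is 402 mm.

A 440×400 base slab with four walls standing on it — an open box. The base is 440 mm wide and the walls are 19 mm thick, so the internal width is 440 − 2 × 19 = 402 mm.


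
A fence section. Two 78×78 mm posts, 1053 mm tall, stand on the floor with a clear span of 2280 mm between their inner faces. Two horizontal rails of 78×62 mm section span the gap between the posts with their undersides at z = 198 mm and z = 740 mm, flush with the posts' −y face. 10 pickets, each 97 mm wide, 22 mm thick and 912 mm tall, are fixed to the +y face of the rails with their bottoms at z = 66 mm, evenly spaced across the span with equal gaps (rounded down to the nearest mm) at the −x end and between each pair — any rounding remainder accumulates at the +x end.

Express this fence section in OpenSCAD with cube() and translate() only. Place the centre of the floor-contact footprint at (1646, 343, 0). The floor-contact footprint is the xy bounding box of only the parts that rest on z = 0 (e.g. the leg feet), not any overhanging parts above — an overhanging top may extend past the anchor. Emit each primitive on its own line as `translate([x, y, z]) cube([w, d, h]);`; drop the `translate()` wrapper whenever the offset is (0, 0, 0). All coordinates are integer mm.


translate([428, 304, 0]) cube([78, 78, 1053]);
translate([2786, 304, 0]) cube([78, 78, 1053]);
translate([506, 304, 198]) cube([2280, 78, 62]);
translate([506, 304, 740]) cube([2280, 78, 62]);
translate([625, 382, 66]) cube([97, 22, 912]);
translate([841, 382, 66]) cube([97, 22, 912]);
translate([1057, 382, 66]) cube([97, 22, 912]);
translate([1273, 382, 66]) cube([97, 22, 912]);
translate([1489, 382, 66]) cube([97, 22, 912]);
translate([1705, 382, 66]) cube([97, 22, 912]);
translate([1921, 382, 66]) cube([97, 22, 912]);
translate([2137, 382, 66]) cube([97, 22, 912]);
translate([2353, 382, 66]) cube([97, 22, 912]);
translate([2569, 382, 66]) cube([97, 22, 912]);


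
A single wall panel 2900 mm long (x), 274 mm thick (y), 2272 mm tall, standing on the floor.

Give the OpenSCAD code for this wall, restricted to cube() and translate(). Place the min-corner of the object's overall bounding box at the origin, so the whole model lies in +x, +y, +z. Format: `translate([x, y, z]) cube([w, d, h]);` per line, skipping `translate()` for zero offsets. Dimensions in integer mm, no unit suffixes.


cube([2900, 274, 2272]);


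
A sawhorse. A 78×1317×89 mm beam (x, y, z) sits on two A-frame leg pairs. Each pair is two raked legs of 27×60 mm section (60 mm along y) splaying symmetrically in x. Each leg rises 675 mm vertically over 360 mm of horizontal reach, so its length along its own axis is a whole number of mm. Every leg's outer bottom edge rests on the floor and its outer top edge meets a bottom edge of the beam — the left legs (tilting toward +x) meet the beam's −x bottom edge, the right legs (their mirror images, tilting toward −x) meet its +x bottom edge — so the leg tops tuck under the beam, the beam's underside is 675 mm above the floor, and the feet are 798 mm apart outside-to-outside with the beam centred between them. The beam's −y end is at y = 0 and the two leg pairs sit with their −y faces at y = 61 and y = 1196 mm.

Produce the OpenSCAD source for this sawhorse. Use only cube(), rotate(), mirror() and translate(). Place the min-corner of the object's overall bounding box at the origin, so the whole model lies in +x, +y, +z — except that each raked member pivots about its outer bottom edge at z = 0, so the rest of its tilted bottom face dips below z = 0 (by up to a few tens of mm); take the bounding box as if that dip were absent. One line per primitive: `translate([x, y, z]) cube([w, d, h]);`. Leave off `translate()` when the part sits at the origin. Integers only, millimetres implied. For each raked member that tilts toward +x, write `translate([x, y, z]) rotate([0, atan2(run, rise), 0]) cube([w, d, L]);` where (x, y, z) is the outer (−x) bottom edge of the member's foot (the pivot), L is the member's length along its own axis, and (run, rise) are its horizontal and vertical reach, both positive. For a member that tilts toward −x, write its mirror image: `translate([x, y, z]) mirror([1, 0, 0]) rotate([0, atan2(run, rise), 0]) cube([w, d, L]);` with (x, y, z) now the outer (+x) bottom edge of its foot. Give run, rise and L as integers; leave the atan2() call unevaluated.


translate([360, 0, 675]) cube([78, 1317, 89]);
translate([0, 61, 0]) rotate([0, atan2(360, 675), 0]) cube([27, 60, 765]);
translate([798, 61, 0]) mirror([1, 0, 0]) rotate([0, atan2(360, 675), 0]) cube([27, 60, 765]);
translate([0, 1196, 0]) rotate([0, atan2(360, 675), 0]) cube([27, 60, 765]);
translate([798, 1196, 0]) mirror([1, 0, 0]) rotate([0, atan2(360, 675), 0]) cube([27, 60, 765]);


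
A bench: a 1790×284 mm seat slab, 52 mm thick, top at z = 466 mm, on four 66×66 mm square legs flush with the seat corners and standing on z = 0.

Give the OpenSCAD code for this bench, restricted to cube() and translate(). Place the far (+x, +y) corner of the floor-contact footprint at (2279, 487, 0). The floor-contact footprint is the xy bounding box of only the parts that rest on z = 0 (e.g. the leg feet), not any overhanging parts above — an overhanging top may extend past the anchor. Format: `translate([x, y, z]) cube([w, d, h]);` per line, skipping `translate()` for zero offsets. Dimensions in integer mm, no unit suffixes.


// leg_h = 466 − 52 = 414
translate([489, 203, 414]) cube([1790, 284, 52]);
translate([489, 203, 0]) cube([66, 66, 414]);
translate([489, 421, 0]) cube([66, 66, 414]);
translate([2213, 203, 0]) cube([66, 66, 414]);
translate([2213, 421, 0]) cube([66, 66, 414]);


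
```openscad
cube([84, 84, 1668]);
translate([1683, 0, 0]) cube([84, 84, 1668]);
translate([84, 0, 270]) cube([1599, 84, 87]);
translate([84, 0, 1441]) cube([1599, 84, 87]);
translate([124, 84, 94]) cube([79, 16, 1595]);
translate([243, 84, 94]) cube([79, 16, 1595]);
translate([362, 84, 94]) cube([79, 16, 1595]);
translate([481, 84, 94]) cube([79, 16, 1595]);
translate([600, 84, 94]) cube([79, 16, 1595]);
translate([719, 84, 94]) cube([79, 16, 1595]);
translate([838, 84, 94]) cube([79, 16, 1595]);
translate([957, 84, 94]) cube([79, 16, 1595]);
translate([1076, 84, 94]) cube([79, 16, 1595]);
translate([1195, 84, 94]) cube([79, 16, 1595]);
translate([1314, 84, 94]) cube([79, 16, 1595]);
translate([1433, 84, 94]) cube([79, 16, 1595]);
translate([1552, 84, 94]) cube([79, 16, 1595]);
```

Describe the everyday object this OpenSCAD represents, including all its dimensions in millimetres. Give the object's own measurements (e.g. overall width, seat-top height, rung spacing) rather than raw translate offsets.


A fence section. Two 84×84 mm posts, 1668 mm tall, stand on the floor with a clear span of 1599 mm between their inner faces. Two horizontal rails of 84×87 mm section span the gap between the posts with their undersides at z = 270 mm and z = 1441 mm, flush with the posts' −y face. 13 pickets, each 79 mm wide, 16 mm thick and 1595 mm tall, are fixed to the +y face of the rails with their bottoms at z = 94 mm, spaced across the span with a 40 mm gap after the −x post and between neighbouring pickets, with 52 mm left before the +x post.


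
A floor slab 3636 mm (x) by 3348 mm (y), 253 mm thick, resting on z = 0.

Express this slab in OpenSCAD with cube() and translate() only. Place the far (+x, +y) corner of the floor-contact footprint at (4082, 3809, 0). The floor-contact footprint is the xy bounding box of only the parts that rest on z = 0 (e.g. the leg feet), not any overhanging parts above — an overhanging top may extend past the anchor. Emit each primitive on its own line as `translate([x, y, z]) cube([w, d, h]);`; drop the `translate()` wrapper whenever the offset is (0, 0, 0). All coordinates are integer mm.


translate([446, 461, 0]) cube([3636, 3348, 253]);


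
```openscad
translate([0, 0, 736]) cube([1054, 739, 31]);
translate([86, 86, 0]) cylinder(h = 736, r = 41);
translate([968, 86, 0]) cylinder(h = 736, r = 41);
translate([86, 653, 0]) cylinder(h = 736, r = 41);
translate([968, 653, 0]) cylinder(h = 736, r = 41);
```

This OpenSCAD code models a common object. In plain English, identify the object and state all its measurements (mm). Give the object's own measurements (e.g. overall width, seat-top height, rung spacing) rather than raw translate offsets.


A table: top 1054 mm (x) × 739 mm (y), 31 mm thick, upper face at z = 767 mm, on four round legs of 82 mm diameter, each leg's bounding box inset 45 mm from the nearest pair of top edges from z = 0 to the bottom of the top.


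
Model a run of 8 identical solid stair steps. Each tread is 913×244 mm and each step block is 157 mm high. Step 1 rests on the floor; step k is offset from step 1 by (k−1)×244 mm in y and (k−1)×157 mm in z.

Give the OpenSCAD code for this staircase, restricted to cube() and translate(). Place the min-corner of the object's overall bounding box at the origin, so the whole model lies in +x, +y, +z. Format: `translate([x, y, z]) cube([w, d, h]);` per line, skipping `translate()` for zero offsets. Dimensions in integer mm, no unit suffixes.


cube([913, 244, 157]);
translate([0, 244, 157]) cube([913, 244, 157]);
translate([0, 488, 314]) cube([913, 244, 157]);
translate([0, 732, 471]) cube([913, 244, 157]);
translate([0, 976, 628]) cube([913, 244, 157]);
translate([0, 1220, 785]) cube([913, 244, 157]);
translate([0, 1464, 942]) cube([913, 244, 157]);
translate([0, 1708, 1099]) cube([913, 244, 157]);


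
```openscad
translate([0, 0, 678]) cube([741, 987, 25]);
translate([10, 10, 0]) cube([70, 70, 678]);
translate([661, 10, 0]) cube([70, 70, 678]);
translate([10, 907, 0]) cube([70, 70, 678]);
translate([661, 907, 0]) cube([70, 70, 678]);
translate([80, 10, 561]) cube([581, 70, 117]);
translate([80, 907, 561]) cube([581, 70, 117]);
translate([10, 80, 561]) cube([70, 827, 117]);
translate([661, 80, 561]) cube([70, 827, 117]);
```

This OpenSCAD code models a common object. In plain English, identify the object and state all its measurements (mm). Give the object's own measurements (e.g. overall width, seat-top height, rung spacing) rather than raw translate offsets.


A table: top 741 mm (x) × 987 mm (y), 25 mm thick, upper face at z = 703 mm, on four 70×70 mm square legs, each inset 10 mm from the nearest pair of top edges from z = 0 to the bottom of the top. Four apron rails, 70 mm thick and 117 mm tall, run between adjacent legs with their top edges flush with the underside of the top and their outer faces flush with the legs' outer faces.


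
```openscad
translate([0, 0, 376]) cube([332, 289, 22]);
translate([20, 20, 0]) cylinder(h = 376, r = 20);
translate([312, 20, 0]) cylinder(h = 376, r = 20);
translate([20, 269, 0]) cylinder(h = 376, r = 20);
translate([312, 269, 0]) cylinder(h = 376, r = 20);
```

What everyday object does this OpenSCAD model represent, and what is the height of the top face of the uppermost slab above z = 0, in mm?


A stool. The seat height is 398 mm.

A 332×289×22 slab at z = 376 on four corner cylinders — a stool. The seat top is 376 + 22 = 398 mm.


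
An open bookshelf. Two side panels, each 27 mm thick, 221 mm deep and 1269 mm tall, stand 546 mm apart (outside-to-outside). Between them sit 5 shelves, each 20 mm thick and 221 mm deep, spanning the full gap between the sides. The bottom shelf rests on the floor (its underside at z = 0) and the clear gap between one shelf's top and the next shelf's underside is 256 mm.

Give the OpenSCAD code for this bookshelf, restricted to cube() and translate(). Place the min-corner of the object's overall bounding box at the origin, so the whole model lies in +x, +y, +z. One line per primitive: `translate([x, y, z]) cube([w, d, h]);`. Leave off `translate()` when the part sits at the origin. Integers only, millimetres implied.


cube([27, 221, 1269]);
translate([519, 0, 0]) cube([27, 221, 1269]);
translate([27, 0, 0]) cube([492, 221, 20]);
translate([27, 0, 276]) cube([492, 221, 20]);
translate([27, 0, 552]) cube([492, 221, 20]);
translate([27, 0, 828]) cube([492, 221, 20]);
translate([27, 0, 1104]) cube([492, 221, 20]);


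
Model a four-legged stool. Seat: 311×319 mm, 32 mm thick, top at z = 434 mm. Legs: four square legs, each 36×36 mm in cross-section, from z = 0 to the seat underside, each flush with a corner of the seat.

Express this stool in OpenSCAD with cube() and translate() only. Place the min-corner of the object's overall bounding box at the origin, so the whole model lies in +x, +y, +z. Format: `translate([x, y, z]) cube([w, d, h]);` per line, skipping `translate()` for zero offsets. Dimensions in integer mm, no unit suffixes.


// leg_h = 434 - 32 = 402
translate([0, 0, 402]) cube([311, 319, 32]);
cube([36, 36, 402]);
translate([275, 0, 0]) cube([36, 36, 402]);
translate([0, 283, 0]) cube([36, 36, 402]);
translate([275, 283, 0]) cube([36, 36, 402]);


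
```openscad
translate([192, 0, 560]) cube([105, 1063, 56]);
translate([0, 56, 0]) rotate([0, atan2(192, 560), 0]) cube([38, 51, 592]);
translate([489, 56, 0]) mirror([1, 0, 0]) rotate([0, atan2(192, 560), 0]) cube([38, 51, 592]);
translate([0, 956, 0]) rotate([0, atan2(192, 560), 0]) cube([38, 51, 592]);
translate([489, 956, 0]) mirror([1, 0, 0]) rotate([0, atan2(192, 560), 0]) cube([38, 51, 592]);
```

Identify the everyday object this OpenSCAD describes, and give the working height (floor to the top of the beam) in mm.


A sawhorse. The overall height is 616 mm.

A beam across two mirrored pairs of raked legs — a sawhorse. The beam's underside is at z = 560 (matching the legs' vertical rise in atan2(192, 560)) and the beam is 56 mm tall, so its top is at 560 + 56 = 616 mm. The raked legs top out at the beam's underside, so that is the highest point.


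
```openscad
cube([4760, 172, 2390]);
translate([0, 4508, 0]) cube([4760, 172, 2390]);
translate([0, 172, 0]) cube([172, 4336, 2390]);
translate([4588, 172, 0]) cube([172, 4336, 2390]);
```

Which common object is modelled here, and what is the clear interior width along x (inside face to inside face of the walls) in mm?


A house (or room) frame. The interior width is 4416 mm.

Four 2390 mm walls enclosing a rectangle with no floor or roof — a room or house frame. Outside width is 4760 mm and wall thickness is 172 mm, so the interior width is 4760 − 2 × 172 = 4416 mm.


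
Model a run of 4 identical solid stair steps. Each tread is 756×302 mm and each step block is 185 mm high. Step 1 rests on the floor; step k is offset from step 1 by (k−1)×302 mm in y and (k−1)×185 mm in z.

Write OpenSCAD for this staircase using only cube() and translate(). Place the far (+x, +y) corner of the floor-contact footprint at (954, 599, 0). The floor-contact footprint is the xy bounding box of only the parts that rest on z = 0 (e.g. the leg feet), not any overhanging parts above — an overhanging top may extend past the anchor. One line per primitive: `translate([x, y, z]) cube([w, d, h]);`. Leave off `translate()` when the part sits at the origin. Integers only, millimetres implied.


translate([198, 297, 0]) cube([756, 302, 185]);
translate([198, 599, 185]) cube([756, 302, 185]);
translate([198, 901, 370]) cube([756, 302, 185]);
translate([198, 1203, 555]) cube([756, 302, 185]);


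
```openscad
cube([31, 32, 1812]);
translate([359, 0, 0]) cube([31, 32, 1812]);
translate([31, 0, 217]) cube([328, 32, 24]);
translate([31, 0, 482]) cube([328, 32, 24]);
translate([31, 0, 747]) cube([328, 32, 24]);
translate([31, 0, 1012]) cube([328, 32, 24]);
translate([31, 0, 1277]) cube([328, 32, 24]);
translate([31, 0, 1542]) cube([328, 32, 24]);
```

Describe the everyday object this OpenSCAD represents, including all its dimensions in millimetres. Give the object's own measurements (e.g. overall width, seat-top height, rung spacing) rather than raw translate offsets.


A straight ladder. Two 31×32 mm vertical rails, 1812 mm tall, stand 390 mm apart (outside-to-outside) with their front faces coplanar on the −y side. 6 rungs, each 32 mm deep and 24 mm tall, span between the inner faces of the rails, front faces flush with the rails. The lowest rung's underside is at z = 217 mm and rungs are spaced 265 mm apart (underside to underside).


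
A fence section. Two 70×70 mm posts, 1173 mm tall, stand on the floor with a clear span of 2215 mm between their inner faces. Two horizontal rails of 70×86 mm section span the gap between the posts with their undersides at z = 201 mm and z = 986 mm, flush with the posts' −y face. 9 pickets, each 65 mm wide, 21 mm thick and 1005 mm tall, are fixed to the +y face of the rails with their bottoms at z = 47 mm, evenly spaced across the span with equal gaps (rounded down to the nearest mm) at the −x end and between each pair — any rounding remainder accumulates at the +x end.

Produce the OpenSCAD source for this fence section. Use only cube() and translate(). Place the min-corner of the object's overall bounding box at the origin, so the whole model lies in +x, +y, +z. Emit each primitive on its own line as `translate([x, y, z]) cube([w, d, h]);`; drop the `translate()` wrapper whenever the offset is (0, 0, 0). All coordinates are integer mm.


cube([70, 70, 1173]);
translate([2285, 0, 0]) cube([70, 70, 1173]);
translate([70, 0, 201]) cube([2215, 70, 86]);
translate([70, 0, 986]) cube([2215, 70, 86]);
translate([233, 70, 47]) cube([65, 21, 1005]);
translate([461, 70, 47]) cube([65, 21, 1005]);
translate([689, 70, 47]) cube([65, 21, 1005]);
translate([917, 70, 47]) cube([65, 21, 1005]);
translate([1145, 70, 47]) cube([65, 21, 1005]);
translate([1373, 70, 47]) cube([65, 21, 1005]);
translate([1601, 70, 47]) cube([65, 21, 1005]);
translate([1829, 70, 47]) cube([65, 21, 1005]);
translate([2057, 70, 47]) cube([65, 21, 1005]);
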